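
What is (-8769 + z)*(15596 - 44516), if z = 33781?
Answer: -723347040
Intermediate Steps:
(-8769 + z)*(15596 - 44516) = (-8769 + 33781)*(15596 - 44516) = 25012*(-28920) = -723347040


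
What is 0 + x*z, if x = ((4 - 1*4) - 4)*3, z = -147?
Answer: 1764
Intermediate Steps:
x = -12 (x = ((4 - 4) - 4)*3 = (0 - 4)*3 = -4*3 = -12)
0 + x*z = 0 - 12*(-147) = 0 + 1764 = 1764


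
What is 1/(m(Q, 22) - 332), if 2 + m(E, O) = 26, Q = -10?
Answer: -1/308 ≈ -0.0032468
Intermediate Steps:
m(E, O) = 24 (m(E, O) = -2 + 26 = 24)
1/(m(Q, 22) - 332) = 1/(24 - 332) = 1/(-308) = -1/308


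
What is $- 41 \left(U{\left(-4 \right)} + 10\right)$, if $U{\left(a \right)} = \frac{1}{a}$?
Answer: $- \frac{1599}{4} \approx -399.75$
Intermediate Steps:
$- 41 \left(U{\left(-4 \right)} + 10\right) = - 41 \left(\frac{1}{-4} + 10\right) = - 41 \left(- \frac{1}{4} + 10\right) = \left(-41\right) \frac{39}{4} = - \frac{1599}{4}$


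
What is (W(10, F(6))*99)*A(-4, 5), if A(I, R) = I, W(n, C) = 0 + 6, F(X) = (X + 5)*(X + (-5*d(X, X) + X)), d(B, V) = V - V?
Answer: -2376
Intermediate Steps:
d(B, V) = 0
F(X) = 2*X*(5 + X) (F(X) = (X + 5)*(X + (-5*0 + X)) = (5 + X)*(X + (0 + X)) = (5 + X)*(X + X) = (5 + X)*(2*X) = 2*X*(5 + X))
W(n, C) = 6
(W(10, F(6))*99)*A(-4, 5) = (6*99)*(-4) = 594*(-4) = -2376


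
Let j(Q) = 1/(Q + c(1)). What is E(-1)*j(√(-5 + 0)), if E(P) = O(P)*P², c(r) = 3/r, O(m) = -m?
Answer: 3/14 - I*√5/14 ≈ 0.21429 - 0.15972*I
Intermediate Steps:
E(P) = -P³ (E(P) = (-P)*P² = -P³)
j(Q) = 1/(3 + Q) (j(Q) = 1/(Q + 3/1) = 1/(Q + 3*1) = 1/(Q + 3) = 1/(3 + Q))
E(-1)*j(√(-5 + 0)) = (-1*(-1)³)/(3 + √(-5 + 0)) = (-1*(-1))/(3 + √(-5)) = 1/(3 + I*√5)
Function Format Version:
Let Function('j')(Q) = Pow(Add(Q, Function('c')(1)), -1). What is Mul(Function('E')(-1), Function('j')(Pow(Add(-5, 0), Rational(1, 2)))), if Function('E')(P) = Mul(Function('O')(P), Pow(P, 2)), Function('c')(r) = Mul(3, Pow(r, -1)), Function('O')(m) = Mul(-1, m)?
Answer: Add(Rational(3, 14), Mul(Rational(-1, 14), I, Pow(5, Rational(1, 2)))) ≈ Add(0.21429, Mul(-0.15972, I))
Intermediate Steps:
Function('E')(P) = Mul(-1, Pow(P, 3)) (Function('E')(P) = Mul(Mul(-1, P), Pow(P, 2)) = Mul(-1, Pow(P, 3)))
Function('j')(Q) = Pow(Add(3, Q), -1) (Function('j')(Q) = Pow(Add(Q, Mul(3, Pow(1, -1))), -1) = Pow(Add(Q, Mul(3, 1)), -1) = Pow(Add(Q, 3), -1) = Pow(Add(3, Q), -1))
Mul(Function('E')(-1), Function('j')(Pow(Add(-5, 0), Rational(1, 2)))) = Mul(Mul(-1, Pow(-1, 3)), Pow(Add(3, Pow(Add(-5, 0), Rational(1, 2))), -1)) = Mul(Mul(-1, -1), Pow(Add(3, Pow(-5, Rational(1, 2))), -1)) = Mul(1, Pow(Add(3, Mul(I, Pow(5, Rational(1, 2)))), -1)) = Pow(Add(3, Mul(I, Pow(5, Rational(1, 2)))), -1)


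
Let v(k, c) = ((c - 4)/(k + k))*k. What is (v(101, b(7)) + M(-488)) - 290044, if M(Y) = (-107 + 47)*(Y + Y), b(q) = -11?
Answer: -462983/2 ≈ -2.3149e+5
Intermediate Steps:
v(k, c) = -2 + c/2 (v(k, c) = ((-4 + c)/((2*k)))*k = ((-4 + c)*(1/(2*k)))*k = ((-4 + c)/(2*k))*k = -2 + c/2)
M(Y) = -120*Y
(v(101, b(7)) + M(-488)) - 290044 = ((-2 + (1/2)*(-11)) - 120*(-488)) - 290044 = ((-2 - 11/2) + 58560) - 290044 = (-15/2 + 58560) - 290044 = 117105/2 - 290044 = -462983/2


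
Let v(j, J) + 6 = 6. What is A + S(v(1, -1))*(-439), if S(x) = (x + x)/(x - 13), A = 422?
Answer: 422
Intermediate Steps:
v(j, J) = 0 (v(j, J) = -6 + 6 = 0)
S(x) = 2*x/(-13 + x) (S(x) = (2*x)/(-13 + x) = 2*x/(-13 + x))
A + S(v(1, -1))*(-439) = 422 + (2*0/(-13 + 0))*(-439) = 422 + (2*0/(-13))*(-439) = 422 + (2*0*(-1/13))*(-439) = 422 + 0*(-439) = 422 + 0 = 422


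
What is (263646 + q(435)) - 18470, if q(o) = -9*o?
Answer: 241261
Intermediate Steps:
(263646 + q(435)) - 18470 = (263646 - 9*435) - 18470 = (263646 - 3915) - 18470 = 259731 - 18470 = 241261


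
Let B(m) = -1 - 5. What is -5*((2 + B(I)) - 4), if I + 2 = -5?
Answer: 40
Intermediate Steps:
I = -7 (I = -2 - 5 = -7)
B(m) = -6
-5*((2 + B(I)) - 4) = -5*((2 - 6) - 4) = -5*(-4 - 4) = -5*(-8) = 40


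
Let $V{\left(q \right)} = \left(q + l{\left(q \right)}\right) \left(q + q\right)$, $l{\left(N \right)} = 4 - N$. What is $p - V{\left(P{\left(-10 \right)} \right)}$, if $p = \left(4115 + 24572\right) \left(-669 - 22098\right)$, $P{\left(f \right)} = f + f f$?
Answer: $-653117649$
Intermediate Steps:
$P{\left(f \right)} = f + f^{2}$
$V{\left(q \right)} = 8 q$ ($V{\left(q \right)} = \left(q - \left(-4 + q\right)\right) \left(q + q\right) = 4 \cdot 2 q = 8 q$)
$p = -653116929$ ($p = 28687 \left(-22767\right) = -653116929$)
$p - V{\left(P{\left(-10 \right)} \right)} = -653116929 - 8 \left(- 10 \left(1 - 10\right)\right) = -653116929 - 8 \left(\left(-10\right) \left(-9\right)\right) = -653116929 - 8 \cdot 90 = -653116929 - 720 = -653117649$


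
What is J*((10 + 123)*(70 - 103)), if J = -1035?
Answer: 4542615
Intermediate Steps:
J*((10 + 123)*(70 - 103)) = -1035*(10 + 123)*(70 - 103) = -137655*(-33) = -1035*(-4389) = 4542615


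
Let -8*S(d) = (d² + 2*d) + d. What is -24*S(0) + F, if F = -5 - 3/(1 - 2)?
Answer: -2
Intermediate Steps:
S(d) = -3*d/8 - d²/8 (S(d) = -((d² + 2*d) + d)/8 = -(d² + 3*d)/8 = -3*d/8 - d²/8)
F = -2 (F = -5 - 3/(-1) = -5 - 1*(-3) = -5 + 3 = -2)
-24*S(0) + F = -(-3)*0*(3 + 0) - 2 = -(-3)*0*3 - 2 = -24*0 - 2 = 0 - 2 = -2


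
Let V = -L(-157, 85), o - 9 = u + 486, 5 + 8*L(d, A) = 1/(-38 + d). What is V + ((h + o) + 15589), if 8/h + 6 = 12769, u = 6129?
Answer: 55284939851/2488785 ≈ 22214.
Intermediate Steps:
h = 8/12763 (h = 8/(-6 + 12769) = 8/12763 ≈ 0.00062681)
L(d, A) = -5/8 + 1/(8*(-38 + d))
o = 6624 (o = 9 + (6129 + 486) = 9 + 6615 = 6624)
V = 122/195 (V = -(191 - 5*(-157))/(8*(-38 - 157)) = -(191 + 785)/(8*(-195)) = -(-1)*976/(8*195) = -1*(-122/195) = 122/195 ≈ 0.62564)
V + ((h + o) + 15589) = 122/195 + ((8/12763 + 6624) + 15589) = 122/195 + (84542120/12763 + 15589) = 122/195 + 283504527/12763 = 55284939851/2488785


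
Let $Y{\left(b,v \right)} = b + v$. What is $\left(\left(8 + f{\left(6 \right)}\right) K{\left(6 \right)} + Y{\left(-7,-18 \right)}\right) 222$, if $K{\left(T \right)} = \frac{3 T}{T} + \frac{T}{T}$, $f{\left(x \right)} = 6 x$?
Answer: $33522$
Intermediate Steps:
$K{\left(T \right)} = 4$ ($K{\left(T \right)} = 3 + 1 = 4$)
$\left(\left(8 + f{\left(6 \right)}\right) K{\left(6 \right)} + Y{\left(-7,-18 \right)}\right) 222 = \left(\left(8 + 6 \cdot 6\right) 4 - 25\right) 222 = \left(\left(8 + 36\right) 4 - 25\right) 222 = \left(44 \cdot 4 - 25\right) 222 = \left(176 - 25\right) 222 = 151 \cdot 222 = 33522$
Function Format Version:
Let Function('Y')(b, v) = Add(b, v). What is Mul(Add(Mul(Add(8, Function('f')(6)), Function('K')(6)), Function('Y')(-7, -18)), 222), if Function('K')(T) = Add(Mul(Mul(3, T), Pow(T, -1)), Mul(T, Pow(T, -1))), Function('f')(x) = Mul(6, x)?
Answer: 33522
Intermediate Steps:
Function('K')(T) = 4 (Function('K')(T) = Add(3, 1) = 4)
Mul(Add(Mul(Add(8, Function('f')(6)), Function('K')(6)), Function('Y')(-7, -18)), 222) = Mul(Add(Mul(Add(8, Mul(6, 6)), 4), Add(-7, -18)), 222) = Mul(Add(Mul(Add(8, 36), 4), -25), 222) = Mul(Add(Mul(44, 4), -25), 222) = Mul(Add(176, -25), 222) = Mul(151, 222) = 33522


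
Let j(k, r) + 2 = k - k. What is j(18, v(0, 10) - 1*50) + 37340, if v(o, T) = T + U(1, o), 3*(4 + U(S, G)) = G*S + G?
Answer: 37338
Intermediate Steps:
U(S, G) = -4 + G/3 + G*S/3 (U(S, G) = -4 + (G*S + G)/3 = -4 + (G + G*S)/3 = -4 + (G/3 + G*S/3) = -4 + G/3 + G*S/3)
v(o, T) = -4 + T + 2*o/3 (v(o, T) = T + (-4 + o/3 + (⅓)*o*1) = T + (-4 + o/3 + o/3) = T + (-4 + 2*o/3) = -4 + T + 2*o/3)
j(k, r) = -2 (j(k, r) = -2 + (k - k) = -2 + 0 = -2)
j(18, v(0, 10) - 1*50) + 37340 = -2 + 37340 = 37338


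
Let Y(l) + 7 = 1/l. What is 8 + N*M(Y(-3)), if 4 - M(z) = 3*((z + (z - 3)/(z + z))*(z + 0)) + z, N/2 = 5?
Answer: -1337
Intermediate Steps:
N = 10 (N = 2*5 = 10)
Y(l) = -7 + 1/l
M(z) = 4 - z - 3*z*(z + (-3 + z)/(2*z)) (M(z) = 4 - (3*((z + (z - 3)/(z + z))*(z + 0)) + z) = 4 - (3*((z + (-3 + z)/((2*z)))*z) + z) = 4 - (3*((z + (-3 + z)*(1/(2*z)))*z) + z) = 4 - (3*((z + (-3 + z)/(2*z))*z) + z) = 4 - (3*(z*(z + (-3 + z)/(2*z))) + z) = 4 - (3*z*(z + (-3 + z)/(2*z)) + z) = 4 - (z + 3*z*(z + (-3 + z)/(2*z))) = 4 + (-z - 3*z*(z + (-3 + z)/(2*z))) = 4 - z - 3*z*(z + (-3 + z)/(2*z)))
8 + N*M(Y(-3)) = 8 + 10*(17/2 - 3*(-7 + 1/(-3))**2 - 5*(-7 + 1/(-3))/2) = 8 + 10*(17/2 - 3*(-7 - 1/3)**2 - 5*(-7 - 1/3)/2) = 8 + 10*(17/2 - 3*(-22/3)**2 - 5/2*(-22/3)) = 8 + 10*(17/2 - 3*484/9 + 55/3) = 8 + 10*(17/2 - 484/3 + 55/3) = 8 + 10*(-269/2) = 8 - 1345 = -1337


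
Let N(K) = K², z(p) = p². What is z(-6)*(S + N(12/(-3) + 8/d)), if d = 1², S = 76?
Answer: 3312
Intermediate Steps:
d = 1
z(-6)*(S + N(12/(-3) + 8/d)) = (-6)²*(76 + (12/(-3) + 8/1)²) = 36*(76 + (12*(-⅓) + 8*1)²) = 36*(76 + (-4 + 8)²) = 36*(76 + 4²) = 36*(76 + 16) = 36*92 = 3312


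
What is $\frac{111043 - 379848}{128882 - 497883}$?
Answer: $\frac{7265}{9973} \approx 0.72847$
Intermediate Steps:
$\frac{111043 - 379848}{128882 - 497883} = - \frac{268805}{-369001} = \left(-268805\right) \left(- \frac{1}{369001}\right) = \frac{7265}{9973}$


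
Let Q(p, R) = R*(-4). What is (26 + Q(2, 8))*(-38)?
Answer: 228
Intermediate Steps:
Q(p, R) = -4*R
(26 + Q(2, 8))*(-38) = (26 - 4*8)*(-38) = (26 - 32)*(-38) = -6*(-38) = 228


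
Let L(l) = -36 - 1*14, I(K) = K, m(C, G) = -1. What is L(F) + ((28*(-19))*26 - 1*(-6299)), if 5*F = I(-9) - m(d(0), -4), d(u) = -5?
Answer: -7583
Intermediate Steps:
F = -8/5 (F = (-9 - 1*(-1))/5 = (-9 + 1)/5 = (1/5)*(-8) = -8/5 ≈ -1.6000)
L(l) = -50 (L(l) = -36 - 14 = -50)
L(F) + ((28*(-19))*26 - 1*(-6299)) = -50 + ((28*(-19))*26 - 1*(-6299)) = -50 + (-532*26 + 6299) = -50 + (-13832 + 6299) = -50 - 7533 = -7583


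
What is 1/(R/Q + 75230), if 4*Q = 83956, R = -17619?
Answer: 20989/1578984851 ≈ 1.3293e-5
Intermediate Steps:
Q = 20989 (Q = (¼)*83956 = 20989)
1/(R/Q + 75230) = 1/(-17619/20989 + 75230) = 1/(1578984851/20989) = 20989/1578984851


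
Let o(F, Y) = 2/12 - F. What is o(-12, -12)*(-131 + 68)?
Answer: -1533/2 ≈ -766.50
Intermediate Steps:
o(F, Y) = ⅙ - F (o(F, Y) = 2*(1/12) - F = ⅙ - F)
o(-12, -12)*(-131 + 68) = (⅙ - 1*(-12))*(-131 + 68) = (⅙ + 12)*(-63) = (73/6)*(-63) = -1533/2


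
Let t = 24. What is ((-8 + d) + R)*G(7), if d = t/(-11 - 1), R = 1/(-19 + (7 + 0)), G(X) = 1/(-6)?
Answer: 121/72 ≈ 1.6806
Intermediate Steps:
G(X) = -⅙ (G(X) = 1*(-⅙) = -⅙)
R = -1/12 (R = 1/(-19 + 7) = 1/(-12) = -1/12 ≈ -0.083333)
d = -2 (d = 24/(-11 - 1) = 24/(-12) = 24*(-1/12) = -2)
((-8 + d) + R)*G(7) = ((-8 - 2) - 1/12)*(-⅙) = (-10 - 1/12)*(-⅙) = -121/12*(-⅙) = 121/72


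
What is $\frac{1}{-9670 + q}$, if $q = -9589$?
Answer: $- \frac{1}{19259} \approx -5.1924 \cdot 10^{-5}$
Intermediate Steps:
$\frac{1}{-9670 + q} = \frac{1}{-9670 - 9589} = \frac{1}{-19259} = - \frac{1}{19259}$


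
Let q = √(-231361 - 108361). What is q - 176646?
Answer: -176646 + I*√339722 ≈ -1.7665e+5 + 582.86*I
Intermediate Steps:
q = I*√339722 (q = √(-339722) = I*√339722 ≈ 582.86*I)
q - 176646 = I*√339722 - 176646 = -176646 + I*√339722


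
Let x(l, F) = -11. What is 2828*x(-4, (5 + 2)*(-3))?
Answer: -31108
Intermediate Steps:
2828*x(-4, (5 + 2)*(-3)) = 2828*(-11) = -31108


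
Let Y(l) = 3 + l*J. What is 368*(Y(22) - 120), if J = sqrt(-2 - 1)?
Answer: -43056 + 8096*I*sqrt(3) ≈ -43056.0 + 14023.0*I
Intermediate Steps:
J = I*sqrt(3) (J = sqrt(-3) = I*sqrt(3) ≈ 1.732*I)
Y(l) = 3 + I*l*sqrt(3) (Y(l) = 3 + l*(I*sqrt(3)) = 3 + I*l*sqrt(3))
368*(Y(22) - 120) = 368*((3 + I*22*sqrt(3)) - 120) = 368*((3 + 22*I*sqrt(3)) - 120) = 368*(-117 + 22*I*sqrt(3)) = -43056 + 8096*I*sqrt(3)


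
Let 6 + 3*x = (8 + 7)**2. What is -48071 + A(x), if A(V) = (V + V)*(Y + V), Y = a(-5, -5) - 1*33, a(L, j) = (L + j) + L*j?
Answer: -40041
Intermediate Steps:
a(L, j) = L + j + L*j
x = 73 (x = -2 + (8 + 7)**2/3 = -2 + (1/3)*15**2 = -2 + (1/3)*225 = -2 + 75 = 73)
Y = -18 (Y = (-5 - 5 - 5*(-5)) - 1*33 = (-5 - 5 + 25) - 33 = 15 - 33 = -18)
A(V) = 2*V*(-18 + V) (A(V) = (V + V)*(-18 + V) = (2*V)*(-18 + V) = 2*V*(-18 + V))
-48071 + A(x) = -48071 + 2*73*(-18 + 73) = -48071 + 2*73*55 = -48071 + 8030 = -40041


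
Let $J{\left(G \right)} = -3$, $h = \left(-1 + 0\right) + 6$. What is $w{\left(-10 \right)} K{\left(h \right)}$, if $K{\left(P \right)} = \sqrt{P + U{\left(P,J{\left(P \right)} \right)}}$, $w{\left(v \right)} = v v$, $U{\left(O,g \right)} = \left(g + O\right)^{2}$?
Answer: $300$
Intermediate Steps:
$h = 5$ ($h = -1 + 6 = 5$)
$U{\left(O,g \right)} = \left(O + g\right)^{2}$
$w{\left(v \right)} = v^{2}$
$K{\left(P \right)} = \sqrt{P + \left(-3 + P\right)^{2}}$ ($K{\left(P \right)} = \sqrt{P + \left(P - 3\right)^{2}} = \sqrt{P + \left(-3 + P\right)^{2}}$)
$w{\left(-10 \right)} K{\left(h \right)} = \left(-10\right)^{2} \sqrt{5 + \left(-3 + 5\right)^{2}} = 100 \sqrt{5 + 2^{2}} = 100 \sqrt{5 + 4} = 100 \sqrt{9} = 100 \cdot 3 = 300$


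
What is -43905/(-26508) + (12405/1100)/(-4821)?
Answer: 322921908/195242465 ≈ 1.6540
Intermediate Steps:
-43905/(-26508) + (12405/1100)/(-4821) = -43905*(-1/26508) + (12405*(1/1100))*(-1/4821) = 14635/8836 + (2481/220)*(-1/4821) = 14635/8836 - 827/353540 = 322921908/195242465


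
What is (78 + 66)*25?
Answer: 3600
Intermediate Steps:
(78 + 66)*25 = 144*25 = 3600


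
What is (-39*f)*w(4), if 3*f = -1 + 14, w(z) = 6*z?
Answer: -4056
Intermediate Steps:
f = 13/3 (f = (-1 + 14)/3 = (⅓)*13 = 13/3 ≈ 4.3333)
(-39*f)*w(4) = (-39*13/3)*(6*4) = -169*24 = -4056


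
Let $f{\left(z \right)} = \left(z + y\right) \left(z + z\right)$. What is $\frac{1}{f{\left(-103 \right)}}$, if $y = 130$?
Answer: $- \frac{1}{5562} \approx -0.00017979$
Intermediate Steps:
$f{\left(z \right)} = 2 z \left(130 + z\right)$ ($f{\left(z \right)} = \left(z + 130\right) \left(z + z\right) = \left(130 + z\right) 2 z = 2 z \left(130 + z\right)$)
$\frac{1}{f{\left(-103 \right)}} = \frac{1}{2 \left(-103\right) \left(130 - 103\right)} = \frac{1}{2 \left(-103\right) 27} = \frac{1}{-5562} = - \frac{1}{5562}$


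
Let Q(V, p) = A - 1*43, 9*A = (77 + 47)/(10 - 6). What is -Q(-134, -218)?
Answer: 356/9 ≈ 39.556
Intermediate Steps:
A = 31/9 (A = ((77 + 47)/(10 - 6))/9 = (124/4)/9 = (124*(¼))/9 = (⅑)*31 = 31/9 ≈ 3.4444)
Q(V, p) = -356/9 (Q(V, p) = 31/9 - 1*43 = 31/9 - 43 = -356/9)
-Q(-134, -218) = -1*(-356/9) = 356/9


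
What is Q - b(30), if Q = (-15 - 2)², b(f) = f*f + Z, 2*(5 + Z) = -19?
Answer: -1193/2 ≈ -596.50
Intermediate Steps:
Z = -29/2 (Z = -5 + (½)*(-19) = -5 - 19/2 = -29/2 ≈ -14.500)
b(f) = -29/2 + f² (b(f) = f*f - 29/2 = f² - 29/2 = -29/2 + f²)
Q = 289 (Q = (-17)² = 289)
Q - b(30) = 289 - (-29/2 + 30²) = 289 - (-29/2 + 900) = 289 - 1*1771/2 = 289 - 1771/2 = -1193/2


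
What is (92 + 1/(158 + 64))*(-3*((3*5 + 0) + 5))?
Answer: -204250/37 ≈ -5520.3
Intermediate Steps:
(92 + 1/(158 + 64))*(-3*((3*5 + 0) + 5)) = (92 + 1/222)*(-3*((15 + 0) + 5)) = (92 + 1/222)*(-3*(15 + 5)) = 20425*(-3*20)/222 = (20425/222)*(-60) = -204250/37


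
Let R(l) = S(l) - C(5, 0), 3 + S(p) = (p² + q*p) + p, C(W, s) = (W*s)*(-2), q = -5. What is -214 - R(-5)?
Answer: -256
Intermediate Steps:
C(W, s) = -2*W*s
S(p) = -3 + p² - 4*p (S(p) = -3 + ((p² - 5*p) + p) = -3 + (p² - 4*p) = -3 + p² - 4*p)
R(l) = -3 + l² - 4*l (R(l) = (-3 + l² - 4*l) - (-2)*5*0 = (-3 + l² - 4*l) - 1*0 = (-3 + l² - 4*l) + 0 = -3 + l² - 4*l)
-214 - R(-5) = -214 - (-3 + (-5)² - 4*(-5)) = -214 - (-3 + 25 + 20) = -214 - 1*42 = -214 - 42 = -256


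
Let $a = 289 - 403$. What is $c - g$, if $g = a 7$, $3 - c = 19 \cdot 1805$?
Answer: $-33494$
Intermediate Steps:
$c = -34292$ ($c = 3 - 19 \cdot 1805 = 3 - 34295 = -34292$)
$a = -114$ ($a = 289 - 403 = -114$)
$g = -798$ ($g = \left(-114\right) 7 = -798$)
$c - g = -34292 - -798 = -34292 + 798 = -33494$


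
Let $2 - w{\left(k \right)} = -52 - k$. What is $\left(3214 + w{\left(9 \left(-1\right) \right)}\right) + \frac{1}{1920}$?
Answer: $\frac{6257281}{1920} \approx 3259.0$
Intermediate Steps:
$w{\left(k \right)} = 54 + k$ ($w{\left(k \right)} = 2 - \left(-52 - k\right) = 2 + \left(52 + k\right) = 54 + k$)
$\left(3214 + w{\left(9 \left(-1\right) \right)}\right) + \frac{1}{1920} = \left(3214 + \left(54 + 9 \left(-1\right)\right)\right) + \frac{1}{1920} = \left(3214 + \left(54 - 9\right)\right) + \frac{1}{1920} = \left(3214 + 45\right) + \frac{1}{1920} = 3259 + \frac{1}{1920} = \frac{6257281}{1920}$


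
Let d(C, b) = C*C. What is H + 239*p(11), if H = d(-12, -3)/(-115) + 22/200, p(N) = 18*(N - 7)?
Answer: 39575773/2300 ≈ 17207.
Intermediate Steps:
d(C, b) = C²
p(N) = -126 + 18*N (p(N) = 18*(-7 + N) = -126 + 18*N)
H = -2627/2300 (H = (-12)²/(-115) + 22/200 = 144*(-1/115) + 22*(1/200) = -144/115 + 11/100 = -2627/2300 ≈ -1.1422)
H + 239*p(11) = -2627/2300 + 239*(-126 + 18*11) = -2627/2300 + 239*(-126 + 198) = -2627/2300 + 239*72 = -2627/2300 + 17208 = 39575773/2300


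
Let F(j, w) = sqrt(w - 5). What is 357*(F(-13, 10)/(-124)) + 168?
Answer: 168 - 357*sqrt(5)/124 ≈ 161.56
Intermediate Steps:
F(j, w) = sqrt(-5 + w)
357*(F(-13, 10)/(-124)) + 168 = 357*(sqrt(-5 + 10)/(-124)) + 168 = 357*(sqrt(5)*(-1/124)) + 168 = 357*(-sqrt(5)/124) + 168 = -357*sqrt(5)/124 + 168 = 168 - 357*sqrt(5)/124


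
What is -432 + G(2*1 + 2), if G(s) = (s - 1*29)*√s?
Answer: -482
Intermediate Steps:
G(s) = √s*(-29 + s) (G(s) = (s - 29)*√s = (-29 + s)*√s = √s*(-29 + s))
-432 + G(2*1 + 2) = -432 + √(2*1 + 2)*(-29 + (2*1 + 2)) = -432 + √(2 + 2)*(-29 + (2 + 2)) = -432 + √4*(-29 + 4) = -432 + 2*(-25) = -432 - 50 = -482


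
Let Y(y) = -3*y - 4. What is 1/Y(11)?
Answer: -1/37 ≈ -0.027027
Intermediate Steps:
Y(y) = -4 - 3*y
1/Y(11) = 1/(-4 - 3*11) = 1/(-4 - 33) = 1/(-37) = -1/37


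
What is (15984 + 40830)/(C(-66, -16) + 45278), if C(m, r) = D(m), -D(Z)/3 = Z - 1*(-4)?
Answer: 28407/22732 ≈ 1.2496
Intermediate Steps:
D(Z) = -12 - 3*Z (D(Z) = -3*(Z - 1*(-4)) = -3*(Z + 4) = -3*(4 + Z) = -12 - 3*Z)
C(m, r) = -12 - 3*m
(15984 + 40830)/(C(-66, -16) + 45278) = (15984 + 40830)/((-12 - 3*(-66)) + 45278) = 56814/((-12 + 198) + 45278) = 56814/(186 + 45278) = 56814/45464 = 56814*(1/45464) = 28407/22732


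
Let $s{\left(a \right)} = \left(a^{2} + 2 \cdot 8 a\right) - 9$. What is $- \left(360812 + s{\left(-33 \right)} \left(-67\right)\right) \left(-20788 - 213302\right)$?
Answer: $75804896520$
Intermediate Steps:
$s{\left(a \right)} = -9 + a^{2} + 16 a$ ($s{\left(a \right)} = \left(a^{2} + 16 a\right) - 9 = -9 + a^{2} + 16 a$)
$- \left(360812 + s{\left(-33 \right)} \left(-67\right)\right) \left(-20788 - 213302\right) = - \left(360812 + \left(-9 + \left(-33\right)^{2} + 16 \left(-33\right)\right) \left(-67\right)\right) \left(-20788 - 213302\right) = - \left(360812 + \left(-9 + 1089 - 528\right) \left(-67\right)\right) \left(-234090\right) = - \left(360812 + 552 \left(-67\right)\right) \left(-234090\right) = - \left(360812 - 36984\right) \left(-234090\right) = - 323828 \left(-234090\right) = \left(-1\right) \left(-75804896520\right) = 75804896520$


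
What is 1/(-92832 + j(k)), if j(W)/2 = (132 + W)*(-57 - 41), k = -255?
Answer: -1/68724 ≈ -1.4551e-5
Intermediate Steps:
j(W) = -25872 - 196*W (j(W) = 2*((132 + W)*(-57 - 41)) = 2*((132 + W)*(-98)) = 2*(-12936 - 98*W) = -25872 - 196*W)
1/(-92832 + j(k)) = 1/(-92832 + (-25872 - 196*(-255))) = 1/(-92832 + (-25872 + 49980)) = 1/(-92832 + 24108) = 1/(-68724) = -1/68724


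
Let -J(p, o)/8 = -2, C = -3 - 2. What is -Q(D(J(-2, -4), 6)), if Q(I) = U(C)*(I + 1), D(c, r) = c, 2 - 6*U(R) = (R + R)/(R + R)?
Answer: -17/6 ≈ -2.8333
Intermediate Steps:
C = -5
U(R) = ⅙ (U(R) = ⅓ - (R + R)/(6*(R + R)) = ⅓ - 2*R/(6*(2*R)) = ⅓ - 2*R*1/(2*R)/6 = ⅓ - ⅙*1 = ⅓ - ⅙ = ⅙)
J(p, o) = 16 (J(p, o) = -8*(-2) = 16)
Q(I) = ⅙ + I/6 (Q(I) = (I + 1)/6 = (1 + I)/6 = ⅙ + I/6)
-Q(D(J(-2, -4), 6)) = -(⅙ + (⅙)*16) = -(⅙ + 8/3) = -1*17/6 = -17/6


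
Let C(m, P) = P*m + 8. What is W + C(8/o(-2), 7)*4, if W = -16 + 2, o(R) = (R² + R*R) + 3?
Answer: 422/11 ≈ 38.364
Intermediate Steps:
o(R) = 3 + 2*R² (o(R) = (R² + R²) + 3 = 2*R² + 3 = 3 + 2*R²)
W = -14
C(m, P) = 8 + P*m
W + C(8/o(-2), 7)*4 = -14 + (8 + 7*(8/(3 + 2*(-2)²)))*4 = -14 + (8 + 7*(8/(3 + 2*4)))*4 = -14 + (8 + 7*(8/(3 + 8)))*4 = -14 + (8 + 7*(8/11))*4 = -14 + (8 + 56/11)*4 = -14 + (144/11)*4 = -14 + 576/11 = 422/11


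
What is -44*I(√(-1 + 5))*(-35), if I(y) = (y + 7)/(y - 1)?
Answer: 13860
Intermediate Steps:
I(y) = (7 + y)/(-1 + y)
-44*I(√(-1 + 5))*(-35) = -44*(7 + √(-1 + 5))/(-1 + √(-1 + 5))*(-35) = -44*(7 + √4)/(-1 + √4)*(-35) = -44*(7 + 2)/(-1 + 2)*(-35) = -44*9/1*(-35) = -44*9*(-35) = -396*(-35) = 13860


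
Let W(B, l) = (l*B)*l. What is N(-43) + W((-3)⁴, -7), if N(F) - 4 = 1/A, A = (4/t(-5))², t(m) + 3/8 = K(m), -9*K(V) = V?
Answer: 329536681/82944 ≈ 3973.0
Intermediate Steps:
K(V) = -V/9
t(m) = -3/8 - m/9
W(B, l) = B*l² (W(B, l) = (B*l)*l = B*l²)
A = 82944/169 (A = (4/(-3/8 - ⅑*(-5)))² = (4/(-3/8 + 5/9))² = (4/(13/72))² = (4*(72/13))² = (288/13)² = 82944/169 ≈ 490.79)
N(F) = 331945/82944 (N(F) = 4 + 1/(82944/169) = 4 + 169/82944 = 331945/82944)
N(-43) + W((-3)⁴, -7) = 331945/82944 + (-3)⁴*(-7)² = 331945/82944 + 81*49 = 331945/82944 + 3969 = 329536681/82944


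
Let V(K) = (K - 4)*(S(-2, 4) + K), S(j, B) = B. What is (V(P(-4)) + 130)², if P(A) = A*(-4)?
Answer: 136900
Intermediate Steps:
P(A) = -4*A
V(K) = (-4 + K)*(4 + K) (V(K) = (K - 4)*(4 + K) = (-4 + K)*(4 + K))
(V(P(-4)) + 130)² = ((-16 + (-4*(-4))²) + 130)² = ((-16 + 16²) + 130)² = ((-16 + 256) + 130)² = (240 + 130)² = 370² = 136900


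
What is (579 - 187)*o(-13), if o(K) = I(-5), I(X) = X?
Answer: -1960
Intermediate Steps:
o(K) = -5
(579 - 187)*o(-13) = (579 - 187)*(-5) = 392*(-5) = -1960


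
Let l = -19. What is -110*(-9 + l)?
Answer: 3080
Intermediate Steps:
-110*(-9 + l) = -110*(-9 - 19) = -110*(-28) = 3080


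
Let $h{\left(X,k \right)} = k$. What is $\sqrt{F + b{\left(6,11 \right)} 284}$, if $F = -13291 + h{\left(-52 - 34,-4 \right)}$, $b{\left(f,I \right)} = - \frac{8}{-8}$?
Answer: $i \sqrt{13011} \approx 114.07 i$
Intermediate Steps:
$b{\left(f,I \right)} = 1$ ($b{\left(f,I \right)} = \left(-8\right) \left(- \frac{1}{8}\right) = 1$)
$F = -13295$ ($F = -13291 - 4 = -13295$)
$\sqrt{F + b{\left(6,11 \right)} 284} = \sqrt{-13295 + 1 \cdot 284} = \sqrt{-13295 + 284} = \sqrt{-13011} = i \sqrt{13011}$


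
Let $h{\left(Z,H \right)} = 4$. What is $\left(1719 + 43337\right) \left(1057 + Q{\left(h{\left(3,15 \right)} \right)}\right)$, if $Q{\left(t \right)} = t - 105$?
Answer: $43073536$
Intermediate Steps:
$Q{\left(t \right)} = -105 + t$ ($Q{\left(t \right)} = t - 105 = -105 + t$)
$\left(1719 + 43337\right) \left(1057 + Q{\left(h{\left(3,15 \right)} \right)}\right) = \left(1719 + 43337\right) \left(1057 + \left(-105 + 4\right)\right) = 45056 \left(1057 - 101\right) = 45056 \cdot 956 = 43073536$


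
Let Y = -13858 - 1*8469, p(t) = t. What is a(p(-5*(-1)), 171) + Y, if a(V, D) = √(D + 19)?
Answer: -22327 + √190 ≈ -22313.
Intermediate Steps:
a(V, D) = √(19 + D)
Y = -22327 (Y = -13858 - 8469 = -22327)
a(p(-5*(-1)), 171) + Y = √(19 + 171) - 22327 = √190 - 22327 = -22327 + √190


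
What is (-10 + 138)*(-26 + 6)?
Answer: -2560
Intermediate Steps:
(-10 + 138)*(-26 + 6) = 128*(-20) = -2560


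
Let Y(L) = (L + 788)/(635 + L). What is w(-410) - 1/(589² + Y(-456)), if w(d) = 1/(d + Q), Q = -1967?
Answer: -62524674/147609777007 ≈ -0.00042358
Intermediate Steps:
w(d) = 1/(-1967 + d) (w(d) = 1/(d - 1967) = 1/(-1967 + d))
Y(L) = (788 + L)/(635 + L)
w(-410) - 1/(589² + Y(-456)) = 1/(-1967 - 410) - 1/(589² + (788 - 456)/(635 - 456)) = 1/(-2377) - 1/(346921 + 332/179) = -1/2377 - 1/(346921 + (1/179)*332) = -1/2377 - 1/(346921 + 332/179) = -1/2377 - 1/62099191/179 = -1/2377 - 1*179/62099191 = -1/2377 - 179/62099191 = -62524674/147609777007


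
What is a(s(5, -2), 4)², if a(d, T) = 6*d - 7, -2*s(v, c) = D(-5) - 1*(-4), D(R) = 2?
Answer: 625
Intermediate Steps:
s(v, c) = -3 (s(v, c) = -(2 - 1*(-4))/2 = -(2 + 4)/2 = -½*6 = -3)
a(d, T) = -7 + 6*d
a(s(5, -2), 4)² = (-7 + 6*(-3))² = (-7 - 18)² = (-25)² = 625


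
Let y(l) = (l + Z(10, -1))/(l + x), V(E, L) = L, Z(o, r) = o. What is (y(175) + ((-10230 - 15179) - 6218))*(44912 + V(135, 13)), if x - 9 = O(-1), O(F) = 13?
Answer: -279897754950/197 ≈ -1.4208e+9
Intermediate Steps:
x = 22 (x = 9 + 13 = 22)
y(l) = (10 + l)/(22 + l) (y(l) = (l + 10)/(l + 22) = (10 + l)/(22 + l))
(y(175) + ((-10230 - 15179) - 6218))*(44912 + V(135, 13)) = ((10 + 175)/(22 + 175) + ((-10230 - 15179) - 6218))*(44912 + 13) = (185/197 + (-25409 - 6218))*44925 = ((1/197)*185 - 31627)*44925 = (185/197 - 31627)*44925 = -6230334/197*44925 = -279897754950/197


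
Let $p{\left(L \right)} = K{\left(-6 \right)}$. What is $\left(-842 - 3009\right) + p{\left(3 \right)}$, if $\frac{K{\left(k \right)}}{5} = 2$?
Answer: $-3841$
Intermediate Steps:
$K{\left(k \right)} = 10$ ($K{\left(k \right)} = 5 \cdot 2 = 10$)
$p{\left(L \right)} = 10$
$\left(-842 - 3009\right) + p{\left(3 \right)} = \left(-842 - 3009\right) + 10 = -3851 + 10 = -3841$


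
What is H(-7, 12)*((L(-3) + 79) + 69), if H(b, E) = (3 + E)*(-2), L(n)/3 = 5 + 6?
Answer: -5430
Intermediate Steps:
L(n) = 33 (L(n) = 3*(5 + 6) = 3*11 = 33)
H(b, E) = -6 - 2*E
H(-7, 12)*((L(-3) + 79) + 69) = (-6 - 2*12)*((33 + 79) + 69) = (-6 - 24)*(112 + 69) = -30*181 = -5430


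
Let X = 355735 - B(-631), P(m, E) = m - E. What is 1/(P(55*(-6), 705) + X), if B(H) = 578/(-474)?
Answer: 237/84064189 ≈ 2.8193e-6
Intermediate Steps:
B(H) = -289/237 (B(H) = 578*(-1/474) = -289/237)
X = 84309484/237 (X = 355735 - 1*(-289/237) = 355735 + 289/237 = 84309484/237 ≈ 3.5574e+5)
1/(P(55*(-6), 705) + X) = 1/((55*(-6) - 1*705) + 84309484/237) = 1/((-330 - 705) + 84309484/237) = 1/(-1035 + 84309484/237) = 1/(84064189/237) = 237/84064189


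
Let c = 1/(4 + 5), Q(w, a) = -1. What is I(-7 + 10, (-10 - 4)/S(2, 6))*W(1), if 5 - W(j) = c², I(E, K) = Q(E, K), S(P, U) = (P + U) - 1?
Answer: -404/81 ≈ -4.9877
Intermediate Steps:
S(P, U) = -1 + P + U
c = ⅑ (c = 1/9 = ⅑ ≈ 0.11111)
I(E, K) = -1
W(j) = 404/81 (W(j) = 5 - (⅑)² = 5 - 1*1/81 = 5 - 1/81 = 404/81)
I(-7 + 10, (-10 - 4)/S(2, 6))*W(1) = -1*404/81 = -404/81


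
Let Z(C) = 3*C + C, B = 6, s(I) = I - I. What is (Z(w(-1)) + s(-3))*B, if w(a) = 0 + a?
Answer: -24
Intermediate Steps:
w(a) = a
s(I) = 0
Z(C) = 4*C
(Z(w(-1)) + s(-3))*B = (4*(-1) + 0)*6 = (-4 + 0)*6 = -4*6 = -24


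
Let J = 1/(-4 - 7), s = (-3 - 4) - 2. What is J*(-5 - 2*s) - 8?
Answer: -101/11 ≈ -9.1818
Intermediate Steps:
s = -9 (s = -7 - 2 = -9)
J = -1/11 (J = 1/(-11) = -1/11 ≈ -0.090909)
J*(-5 - 2*s) - 8 = -(-5 - 2*(-9))/11 - 8 = -(-5 + 18)/11 - 8 = -1/11*13 - 8 = -13/11 - 8 = -101/11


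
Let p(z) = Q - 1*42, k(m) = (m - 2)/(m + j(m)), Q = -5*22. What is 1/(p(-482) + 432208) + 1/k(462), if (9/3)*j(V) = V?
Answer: 66536739/49686440 ≈ 1.3391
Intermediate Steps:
j(V) = V/3
Q = -110
k(m) = 3*(-2 + m)/(4*m) (k(m) = (m - 2)/(m + m/3) = (-2 + m)/((4*m/3)) = (-2 + m)*(3/(4*m)) = 3*(-2 + m)/(4*m))
p(z) = -152 (p(z) = -110 - 1*42 = -110 - 42 = -152)
1/(p(-482) + 432208) + 1/k(462) = 1/(-152 + 432208) + 1/((3/4)*(-2 + 462)/462) = 1/432056 + 1/((3/4)*(1/462)*460) = 1/432056 + 1/(115/154) = 1/432056 + 154/115 = 66536739/49686440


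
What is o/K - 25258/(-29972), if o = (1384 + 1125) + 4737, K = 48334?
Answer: 359499321/362166662 ≈ 0.99263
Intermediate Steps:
o = 7246 (o = 2509 + 4737 = 7246)
o/K - 25258/(-29972) = 7246/48334 - 25258/(-29972) = 7246*(1/48334) - 25258*(-1/29972) = 3623/24167 + 12629/14986 = 359499321/362166662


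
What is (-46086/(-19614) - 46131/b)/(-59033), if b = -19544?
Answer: -42988529/538797024584 ≈ -7.9786e-5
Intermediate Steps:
(-46086/(-19614) - 46131/b)/(-59033) = (-46086/(-19614) - 46131/(-19544))/(-59033) = (-46086*(-1/19614) - 46131*(-1/19544))*(-1/59033) = (7681/3269 + 46131/19544)*(-1/59033) = (42988529/9127048)*(-1/59033) = -42988529/538797024584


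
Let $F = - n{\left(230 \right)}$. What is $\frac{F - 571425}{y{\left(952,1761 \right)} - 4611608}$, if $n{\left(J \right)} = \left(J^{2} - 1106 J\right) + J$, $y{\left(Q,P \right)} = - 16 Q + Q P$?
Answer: $\frac{370175}{2950368} \approx 0.12547$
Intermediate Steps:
$y{\left(Q,P \right)} = - 16 Q + P Q$
$n{\left(J \right)} = J^{2} - 1105 J$
$F = 201250$ ($F = - 230 \left(-1105 + 230\right) = - 230 \left(-875\right) = \left(-1\right) \left(-201250\right) = 201250$)
$\frac{F - 571425}{y{\left(952,1761 \right)} - 4611608} = \frac{201250 - 571425}{952 \left(-16 + 1761\right) - 4611608} = - \frac{370175}{952 \cdot 1745 - 4611608} = - \frac{370175}{1661240 - 4611608} = - \frac{370175}{-2950368} = \left(-370175\right) \left(- \frac{1}{2950368}\right) = \frac{370175}{2950368}$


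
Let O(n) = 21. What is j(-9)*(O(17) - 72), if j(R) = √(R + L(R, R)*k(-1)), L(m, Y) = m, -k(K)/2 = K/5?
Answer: -153*I*√35/5 ≈ -181.03*I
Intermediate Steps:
k(K) = -2*K/5
j(R) = √35*√R/5 (j(R) = √(R + R*(-⅖*(-1))) = √(R + R*(⅖)) = √(R + 2*R/5) = √(7*R/5) = √35*√R/5)
j(-9)*(O(17) - 72) = (√35*√(-9)/5)*(21 - 72) = (√35*(3*I)/5)*(-51) = (3*I*√35/5)*(-51) = -153*I*√35/5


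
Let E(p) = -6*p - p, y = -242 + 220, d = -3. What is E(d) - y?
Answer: 43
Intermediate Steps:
y = -22
E(p) = -7*p
E(d) - y = -7*(-3) - 1*(-22) = 21 + 22 = 43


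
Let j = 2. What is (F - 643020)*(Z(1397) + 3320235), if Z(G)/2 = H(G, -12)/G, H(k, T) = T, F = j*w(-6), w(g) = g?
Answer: -2982619226037672/1397 ≈ -2.1350e+12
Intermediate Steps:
F = -12 (F = 2*(-6) = -12)
Z(G) = -24/G (Z(G) = 2*(-12/G) = -24/G)
(F - 643020)*(Z(1397) + 3320235) = (-12 - 643020)*(-24/1397 + 3320235) = -643032*(-24*1/1397 + 3320235) = -643032*(-24/1397 + 3320235) = -643032*4638368271/1397 = -2982619226037672/1397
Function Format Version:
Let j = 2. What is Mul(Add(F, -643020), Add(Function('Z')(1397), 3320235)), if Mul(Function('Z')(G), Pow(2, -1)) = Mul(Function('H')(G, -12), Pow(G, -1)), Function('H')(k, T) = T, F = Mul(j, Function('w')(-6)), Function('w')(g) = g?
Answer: Rational(-2982619226037672, 1397) ≈ -2.1350e+12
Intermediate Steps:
F = -12 (F = Mul(2, -6) = -12)
Function('Z')(G) = Mul(-24, Pow(G, -1)) (Function('Z')(G) = Mul(2, Mul(-12, Pow(G, -1))) = Mul(-24, Pow(G, -1)))
Mul(Add(F, -643020), Add(Function('Z')(1397), 3320235)) = Mul(Add(-12, -643020), Add(Mul(-24, Pow(1397, -1)), 3320235)) = Mul(-643032, Add(Mul(-24, Rational(1, 1397)), 3320235)) = Mul(-643032, Add(Rational(-24, 1397), 3320235)) = Mul(-643032, Rational(4638368271, 1397)) = Rational(-2982619226037672, 1397)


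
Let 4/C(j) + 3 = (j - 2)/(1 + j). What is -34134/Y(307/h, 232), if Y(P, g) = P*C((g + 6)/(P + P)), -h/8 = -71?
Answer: 220893607044/6948331 ≈ 31791.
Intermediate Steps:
h = 568 (h = -8*(-71) = 568)
C(j) = 4/(-3 + (-2 + j)/(1 + j)) (C(j) = 4/(-3 + (j - 2)/(1 + j)) = 4/(-3 + (-2 + j)/(1 + j)))
Y(P, g) = 4*P*(-1 - (6 + g)/(2*P))/(5 + (6 + g)/P) (Y(P, g) = P*(4*(-1 - (g + 6)/(P + P))/(5 + 2*((g + 6)/(P + P)))) = P*(4*(-1 - (6 + g)/(2*P))/(5 + 2*((6 + g)/((2*P))))) = P*(4*(-1 - (6 + g)*1/(2*P))/(5 + 2*((6 + g)*(1/(2*P))))) = P*(4*(-1 - (6 + g)/(2*P))/(5 + 2*((6 + g)/(2*P)))) = P*(4*(-1 - (6 + g)/(2*P))/(5 + (6 + g)/P)) = 4*P*(-1 - (6 + g)/(2*P))/(5 + (6 + g)/P))
-34134/Y(307/h, 232) = -34134*(-284*(6 + 232 + 5*(307/568))/(307*(6 + 232 + 2*(307/568)))) = -34134*(-284*(6 + 232 + 1535/568)/(307*(6 + 232 + 307/284))) = -34134/((-2*307/568*67899/284/136719/568)) = -34134/((-2*307/568*568/136719*67899/284)) = -34134/(-6948331/6471366) = -34134*(-6471366/6948331) = 220893607044/6948331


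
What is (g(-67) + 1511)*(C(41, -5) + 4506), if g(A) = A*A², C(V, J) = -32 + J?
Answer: -1337357188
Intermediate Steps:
g(A) = A³
(g(-67) + 1511)*(C(41, -5) + 4506) = ((-67)³ + 1511)*((-32 - 5) + 4506) = (-300763 + 1511)*(-37 + 4506) = -299252*4469 = -1337357188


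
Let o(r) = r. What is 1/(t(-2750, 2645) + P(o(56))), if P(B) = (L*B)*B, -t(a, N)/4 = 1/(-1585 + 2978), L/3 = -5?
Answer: -1393/65526724 ≈ -2.1259e-5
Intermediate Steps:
L = -15 (L = 3*(-5) = -15)
t(a, N) = -4/1393 (t(a, N) = -4/(-1585 + 2978) = -4/1393)
P(B) = -15*B² (P(B) = (-15*B)*B = -15*B²)
1/(t(-2750, 2645) + P(o(56))) = 1/(-4/1393 - 15*56²) = 1/(-4/1393 - 15*3136) = 1/(-4/1393 - 47040) = 1/(-65526724/1393) = -1393/65526724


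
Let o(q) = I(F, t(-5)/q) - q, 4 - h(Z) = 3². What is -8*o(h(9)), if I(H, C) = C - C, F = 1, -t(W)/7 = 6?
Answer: -40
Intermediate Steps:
t(W) = -42 (t(W) = -7*6 = -42)
h(Z) = -5 (h(Z) = 4 - 1*3² = 4 - 1*9 = 4 - 9 = -5)
I(H, C) = 0
o(q) = -q (o(q) = 0 - q = -q)
-8*o(h(9)) = -(-8)*(-5) = -8*5 = -40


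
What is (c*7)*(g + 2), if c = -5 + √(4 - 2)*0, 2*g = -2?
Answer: -35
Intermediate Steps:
g = -1 (g = (½)*(-2) = -1)
c = -5 (c = -5 + √2*0 = -5 + 0 = -5)
(c*7)*(g + 2) = (-5*7)*(-1 + 2) = -35*1 = -35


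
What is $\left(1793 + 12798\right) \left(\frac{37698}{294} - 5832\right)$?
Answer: $- \frac{4077965635}{49} \approx -8.3224 \cdot 10^{7}$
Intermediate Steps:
$\left(1793 + 12798\right) \left(\frac{37698}{294} - 5832\right) = 14591 \left(37698 \cdot \frac{1}{294} - 5832\right) = 14591 \left(\frac{6283}{49} - 5832\right) = 14591 \left(- \frac{279485}{49}\right) = - \frac{4077965635}{49}$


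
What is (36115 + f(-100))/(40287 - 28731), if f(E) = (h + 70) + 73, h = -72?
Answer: 6031/1926 ≈ 3.1314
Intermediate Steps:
f(E) = 71 (f(E) = (-72 + 70) + 73 = -2 + 73 = 71)
(36115 + f(-100))/(40287 - 28731) = (36115 + 71)/(40287 - 28731) = 36186/11556 = 36186*(1/11556) = 6031/1926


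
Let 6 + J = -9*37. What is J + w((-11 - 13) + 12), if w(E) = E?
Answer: -351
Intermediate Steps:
J = -339 (J = -6 - 9*37 = -6 - 333 = -339)
J + w((-11 - 13) + 12) = -339 + ((-11 - 13) + 12) = -339 + (-24 + 12) = -339 - 12 = -351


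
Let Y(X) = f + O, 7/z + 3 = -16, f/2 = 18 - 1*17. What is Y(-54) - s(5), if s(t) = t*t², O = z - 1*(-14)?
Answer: -2078/19 ≈ -109.37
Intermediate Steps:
f = 2 (f = 2*(18 - 1*17) = 2*(18 - 17) = 2*1 = 2)
z = -7/19 (z = 7/(-3 - 16) = 7/(-19) = 7*(-1/19) = -7/19 ≈ -0.36842)
O = 259/19 (O = -7/19 - 1*(-14) = -7/19 + 14 = 259/19 ≈ 13.632)
s(t) = t³
Y(X) = 297/19 (Y(X) = 2 + 259/19 = 297/19)
Y(-54) - s(5) = 297/19 - 1*5³ = 297/19 - 1*125 = 297/19 - 125 = -2078/19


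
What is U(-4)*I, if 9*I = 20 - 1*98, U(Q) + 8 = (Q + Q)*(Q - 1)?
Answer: -832/3 ≈ -277.33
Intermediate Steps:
U(Q) = -8 + 2*Q*(-1 + Q) (U(Q) = -8 + (Q + Q)*(Q - 1) = -8 + (2*Q)*(-1 + Q) = -8 + 2*Q*(-1 + Q))
I = -26/3 (I = (20 - 1*98)/9 = (20 - 98)/9 = (⅑)*(-78) = -26/3 ≈ -8.6667)
U(-4)*I = (-8 - 2*(-4) + 2*(-4)²)*(-26/3) = (-8 + 8 + 2*16)*(-26/3) = (-8 + 8 + 32)*(-26/3) = 32*(-26/3) = -832/3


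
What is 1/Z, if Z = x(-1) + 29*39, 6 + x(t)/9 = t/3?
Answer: 1/1074 ≈ 0.00093110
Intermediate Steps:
x(t) = -54 + 3*t (x(t) = -54 + 9*(t/3) = -54 + 3*t)
Z = 1074 (Z = (-54 + 3*(-1)) + 29*39 = (-54 - 3) + 1131 = -57 + 1131 = 1074)
1/Z = 1/1074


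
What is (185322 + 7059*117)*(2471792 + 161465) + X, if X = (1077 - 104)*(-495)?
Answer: 2662814828190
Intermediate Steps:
X = -481635 (X = 973*(-495) = -481635)
(185322 + 7059*117)*(2471792 + 161465) + X = (185322 + 7059*117)*(2471792 + 161465) - 481635 = (185322 + 825903)*2633257 - 481635 = 1011225*2633257 - 481635 = 2662815309825 - 481635 = 2662814828190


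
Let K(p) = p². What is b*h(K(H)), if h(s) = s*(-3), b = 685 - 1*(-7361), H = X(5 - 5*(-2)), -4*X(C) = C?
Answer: -2715525/8 ≈ -3.3944e+5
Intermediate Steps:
X(C) = -C/4
H = -15/4 (H = -(5 - 5*(-2))/4 = -(5 + 10)/4 = -¼*15 = -15/4 ≈ -3.7500)
b = 8046 (b = 685 + 7361 = 8046)
h(s) = -3*s
b*h(K(H)) = 8046*(-3*(-15/4)²) = 8046*(-3*225/16) = 8046*(-675/16) = -2715525/8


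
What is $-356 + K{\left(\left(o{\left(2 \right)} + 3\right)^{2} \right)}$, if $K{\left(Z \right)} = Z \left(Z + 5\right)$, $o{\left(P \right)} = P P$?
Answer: $2290$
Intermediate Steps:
$o{\left(P \right)} = P^{2}$
$K{\left(Z \right)} = Z \left(5 + Z\right)$
$-356 + K{\left(\left(o{\left(2 \right)} + 3\right)^{2} \right)} = -356 + \left(2^{2} + 3\right)^{2} \left(5 + \left(2^{2} + 3\right)^{2}\right) = -356 + \left(4 + 3\right)^{2} \left(5 + \left(4 + 3\right)^{2}\right) = -356 + 7^{2} \left(5 + 7^{2}\right) = -356 + 49 \left(5 + 49\right) = -356 + 49 \cdot 54 = -356 + 2646 = 2290$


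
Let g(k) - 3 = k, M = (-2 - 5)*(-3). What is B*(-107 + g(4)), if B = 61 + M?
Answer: -8200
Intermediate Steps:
M = 21 (M = -7*(-3) = 21)
B = 82 (B = 61 + 21 = 82)
g(k) = 3 + k
B*(-107 + g(4)) = 82*(-107 + (3 + 4)) = 82*(-107 + 7) = 82*(-100) = -8200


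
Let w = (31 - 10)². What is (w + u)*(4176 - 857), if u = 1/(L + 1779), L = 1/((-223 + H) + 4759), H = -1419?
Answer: 8116321170099/5545144 ≈ 1.4637e+6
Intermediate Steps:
L = 1/3117 (L = 1/((-223 - 1419) + 4759) = 1/(-1642 + 4759) = 1/3117 ≈ 0.00032082)
w = 441 (w = 21² = 441)
u = 3117/5545144 (u = 1/(1/3117 + 1779) = 1/(5545144/3117) = 3117/5545144 ≈ 0.00056211)
(w + u)*(4176 - 857) = (441 + 3117/5545144)*(4176 - 857) = (2445411621/5545144)*3319 = 8116321170099/5545144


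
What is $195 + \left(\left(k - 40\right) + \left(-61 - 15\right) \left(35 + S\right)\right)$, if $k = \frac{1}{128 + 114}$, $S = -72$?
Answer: $\frac{718015}{242} \approx 2967.0$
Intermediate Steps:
$k = \frac{1}{242} \approx 0.0041322$
$195 + \left(\left(k - 40\right) + \left(-61 - 15\right) \left(35 + S\right)\right) = 195 + \left(\left(\frac{1}{242} - 40\right) + \left(-61 - 15\right) \left(35 - 72\right)\right) = 195 - - \frac{670825}{242} = 195 + \left(- \frac{9679}{242} + 2812\right) = 195 + \frac{670825}{242} = \frac{718015}{242}$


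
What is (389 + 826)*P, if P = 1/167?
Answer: 1215/167 ≈ 7.2755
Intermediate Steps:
P = 1/167 ≈ 0.0059880
(389 + 826)*P = (389 + 826)*(1/167) = 1215*(1/167) = 1215/167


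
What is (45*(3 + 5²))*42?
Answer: 52920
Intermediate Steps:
(45*(3 + 5²))*42 = (45*(3 + 25))*42 = (45*28)*42 = 1260*42 = 52920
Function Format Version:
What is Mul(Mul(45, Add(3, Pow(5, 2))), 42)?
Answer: 52920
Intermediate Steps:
Mul(Mul(45, Add(3, Pow(5, 2))), 42) = Mul(Mul(45, Add(3, 25)), 42) = Mul(Mul(45, 28), 42) = Mul(1260, 42) = 52920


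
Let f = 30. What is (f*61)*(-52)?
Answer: -95160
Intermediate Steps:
(f*61)*(-52) = (30*61)*(-52) = 1830*(-52) = -95160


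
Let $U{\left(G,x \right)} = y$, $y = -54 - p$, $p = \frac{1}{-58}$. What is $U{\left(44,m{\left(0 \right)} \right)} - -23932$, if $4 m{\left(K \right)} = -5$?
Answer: $\frac{1384925}{58} \approx 23878.0$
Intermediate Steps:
$p = - \frac{1}{58} \approx -0.017241$
$m{\left(K \right)} = - \frac{5}{4}$ ($m{\left(K \right)} = \frac{1}{4} \left(-5\right) = - \frac{5}{4}$)
$y = - \frac{3131}{58}$ ($y = -54 - - \frac{1}{58} = -54 + \frac{1}{58} = - \frac{3131}{58} \approx -53.983$)
$U{\left(G,x \right)} = - \frac{3131}{58}$
$U{\left(44,m{\left(0 \right)} \right)} - -23932 = - \frac{3131}{58} - -23932 = - \frac{3131}{58} + 23932 = \frac{1384925}{58}$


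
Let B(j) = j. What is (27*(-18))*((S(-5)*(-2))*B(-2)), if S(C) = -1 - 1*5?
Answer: 11664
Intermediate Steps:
S(C) = -6 (S(C) = -1 - 5 = -6)
(27*(-18))*((S(-5)*(-2))*B(-2)) = (27*(-18))*(-6*(-2)*(-2)) = -5832*(-2) = -486*(-24) = 11664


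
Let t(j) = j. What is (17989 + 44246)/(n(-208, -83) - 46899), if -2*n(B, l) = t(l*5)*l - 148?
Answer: -24894/25619 ≈ -0.97170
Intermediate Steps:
n(B, l) = 74 - 5*l**2/2 (n(B, l) = -((l*5)*l - 148)/2 = -((5*l)*l - 148)/2 = -(5*l**2 - 148)/2 = -(-148 + 5*l**2)/2 = 74 - 5*l**2/2)
(17989 + 44246)/(n(-208, -83) - 46899) = (17989 + 44246)/((74 - 5/2*(-83)**2) - 46899) = 62235/((74 - 5/2*6889) - 46899) = 62235/((74 - 34445/2) - 46899) = 62235/(-34297/2 - 46899) = 62235/(-128095/2) = 62235*(-2/128095) = -24894/25619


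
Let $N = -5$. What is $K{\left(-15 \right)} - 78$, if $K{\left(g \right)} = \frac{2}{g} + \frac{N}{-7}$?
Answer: $- \frac{8129}{105} \approx -77.419$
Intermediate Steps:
$K{\left(g \right)} = \frac{5}{7} + \frac{2}{g}$ ($K{\left(g \right)} = \frac{2}{g} - \frac{5}{-7} = \frac{2}{g} - - \frac{5}{7} = \frac{2}{g} + \frac{5}{7} = \frac{5}{7} + \frac{2}{g}$)
$K{\left(-15 \right)} - 78 = \left(\frac{5}{7} + \frac{2}{-15}\right) - 78 = \left(\frac{5}{7} + 2 \left(- \frac{1}{15}\right)\right) - 78 = \left(\frac{5}{7} - \frac{2}{15}\right) - 78 = \frac{61}{105} - 78 = - \frac{8129}{105}$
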